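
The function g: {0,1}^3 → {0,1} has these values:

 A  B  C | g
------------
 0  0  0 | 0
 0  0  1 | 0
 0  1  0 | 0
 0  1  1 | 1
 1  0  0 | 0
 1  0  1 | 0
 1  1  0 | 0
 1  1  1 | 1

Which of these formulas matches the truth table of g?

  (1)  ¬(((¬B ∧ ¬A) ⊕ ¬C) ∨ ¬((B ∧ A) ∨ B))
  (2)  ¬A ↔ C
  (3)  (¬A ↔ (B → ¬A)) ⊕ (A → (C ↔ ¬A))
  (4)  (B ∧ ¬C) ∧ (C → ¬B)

(2) disagrees with g on (0,0,1) (formula → 1, table → 0); rule it out.
(3) disagrees with g on (0,1,1) (formula → 0, table → 1); rule it out.
(4) disagrees with g on (0,1,0) (formula → 1, table → 0); rule it out.
That leaves (1). Evaluating it on every row reproduces the table of g exactly.

1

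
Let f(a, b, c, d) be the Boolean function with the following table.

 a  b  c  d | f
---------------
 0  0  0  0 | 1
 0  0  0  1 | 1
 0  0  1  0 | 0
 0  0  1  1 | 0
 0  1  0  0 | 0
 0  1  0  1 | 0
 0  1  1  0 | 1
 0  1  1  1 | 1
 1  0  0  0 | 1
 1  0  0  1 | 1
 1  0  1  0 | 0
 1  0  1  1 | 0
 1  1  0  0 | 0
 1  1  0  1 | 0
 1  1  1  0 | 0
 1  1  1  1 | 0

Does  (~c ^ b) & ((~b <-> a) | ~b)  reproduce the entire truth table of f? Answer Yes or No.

Yes

Check the formula against f row by row:
  a=0, b=0, c=0, d=0: formula gives 1, f = 1 ✓
  a=0, b=0, c=0, d=1: formula gives 1, f = 1 ✓
  a=0, b=0, c=1, d=0: formula gives 0, f = 0 ✓
  a=0, b=0, c=1, d=1: formula gives 0, f = 0 ✓
  …and likewise for the remaining 12 rows.
Every row agrees, so the formula is equivalent.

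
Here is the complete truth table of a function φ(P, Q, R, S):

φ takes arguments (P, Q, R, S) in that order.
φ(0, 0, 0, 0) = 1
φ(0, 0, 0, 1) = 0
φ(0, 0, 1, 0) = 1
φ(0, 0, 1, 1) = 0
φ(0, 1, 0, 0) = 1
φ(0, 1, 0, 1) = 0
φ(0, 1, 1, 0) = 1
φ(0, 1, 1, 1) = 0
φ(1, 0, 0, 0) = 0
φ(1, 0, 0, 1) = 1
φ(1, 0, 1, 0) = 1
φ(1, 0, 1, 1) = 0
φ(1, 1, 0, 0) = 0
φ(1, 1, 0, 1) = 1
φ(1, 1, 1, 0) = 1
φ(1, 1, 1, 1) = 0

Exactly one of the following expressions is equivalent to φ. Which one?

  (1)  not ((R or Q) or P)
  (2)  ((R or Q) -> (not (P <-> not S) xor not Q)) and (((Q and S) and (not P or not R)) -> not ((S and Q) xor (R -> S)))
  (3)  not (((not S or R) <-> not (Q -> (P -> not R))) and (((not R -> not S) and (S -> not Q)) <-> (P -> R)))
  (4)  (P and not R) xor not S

4

(1): at (0,0,0,1) it gives 1, but φ = 0 — eliminated.
(2): at (0,0,0,1) it gives 1, but φ = 0 — eliminated.
(3): at (0,0,0,1) it gives 1, but φ = 0 — eliminated.
(4) is the remaining candidate, and it agrees with φ on all 16 inputs.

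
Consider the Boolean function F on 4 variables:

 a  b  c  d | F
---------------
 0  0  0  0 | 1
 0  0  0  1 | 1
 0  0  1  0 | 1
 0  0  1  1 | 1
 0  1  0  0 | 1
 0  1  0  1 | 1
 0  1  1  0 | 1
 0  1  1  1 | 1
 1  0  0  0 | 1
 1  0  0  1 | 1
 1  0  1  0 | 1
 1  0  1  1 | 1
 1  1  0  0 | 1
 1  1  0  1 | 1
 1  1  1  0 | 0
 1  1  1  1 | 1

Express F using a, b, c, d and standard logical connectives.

F(a, b, c, d) = ~(((a & b) & c) & ~d)

F is 0 on exactly one input, (1,1,1,0), whose minterm is a·b·c·¬d. So F is the negation of that single conjunction.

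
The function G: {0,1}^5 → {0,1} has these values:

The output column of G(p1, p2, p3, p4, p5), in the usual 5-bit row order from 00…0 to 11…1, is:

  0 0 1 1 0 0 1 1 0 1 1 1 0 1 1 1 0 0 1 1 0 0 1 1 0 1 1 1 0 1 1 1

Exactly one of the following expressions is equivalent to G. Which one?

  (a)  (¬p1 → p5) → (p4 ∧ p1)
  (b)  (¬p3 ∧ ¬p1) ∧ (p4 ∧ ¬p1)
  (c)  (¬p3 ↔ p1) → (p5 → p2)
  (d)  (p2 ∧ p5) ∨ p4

(a) disagrees with G on (0,0,0,0,0) (formula → 1, table → 0); rule it out.
(b) disagrees with G on (0,0,1,1,0) (formula → 0, table → 1); rule it out.
(c) disagrees with G on (0,0,0,0,0) (formula → 1, table → 0); rule it out.
(d) is the remaining candidate, and it agrees with G on all 32 inputs.

d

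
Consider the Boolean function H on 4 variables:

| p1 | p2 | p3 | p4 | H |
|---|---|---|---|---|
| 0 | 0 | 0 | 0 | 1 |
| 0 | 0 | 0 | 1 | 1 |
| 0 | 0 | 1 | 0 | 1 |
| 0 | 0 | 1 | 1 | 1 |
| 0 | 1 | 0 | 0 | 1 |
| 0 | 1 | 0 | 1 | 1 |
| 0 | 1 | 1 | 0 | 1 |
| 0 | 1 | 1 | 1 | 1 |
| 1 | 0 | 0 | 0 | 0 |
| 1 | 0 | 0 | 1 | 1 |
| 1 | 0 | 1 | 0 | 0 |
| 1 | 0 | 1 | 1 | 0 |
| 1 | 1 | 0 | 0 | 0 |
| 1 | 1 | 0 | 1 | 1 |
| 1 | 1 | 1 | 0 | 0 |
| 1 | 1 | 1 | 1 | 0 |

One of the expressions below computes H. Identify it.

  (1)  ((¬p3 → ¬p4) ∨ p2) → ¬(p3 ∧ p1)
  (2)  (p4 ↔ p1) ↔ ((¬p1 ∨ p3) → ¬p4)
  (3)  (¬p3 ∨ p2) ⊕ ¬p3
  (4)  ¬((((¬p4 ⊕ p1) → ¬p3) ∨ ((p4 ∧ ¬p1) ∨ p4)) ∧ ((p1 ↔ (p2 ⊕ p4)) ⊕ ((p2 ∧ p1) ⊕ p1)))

2

(1) disagrees with H on (1,0,0,0) (formula → 1, table → 0); rule it out.
(3) disagrees with H on (0,0,0,0) (formula → 0, table → 1); rule it out.
(4) disagrees with H on (0,0,0,0) (formula → 0, table → 1); rule it out.
Only (2) survives; checking it on all 16 rows confirms it matches H.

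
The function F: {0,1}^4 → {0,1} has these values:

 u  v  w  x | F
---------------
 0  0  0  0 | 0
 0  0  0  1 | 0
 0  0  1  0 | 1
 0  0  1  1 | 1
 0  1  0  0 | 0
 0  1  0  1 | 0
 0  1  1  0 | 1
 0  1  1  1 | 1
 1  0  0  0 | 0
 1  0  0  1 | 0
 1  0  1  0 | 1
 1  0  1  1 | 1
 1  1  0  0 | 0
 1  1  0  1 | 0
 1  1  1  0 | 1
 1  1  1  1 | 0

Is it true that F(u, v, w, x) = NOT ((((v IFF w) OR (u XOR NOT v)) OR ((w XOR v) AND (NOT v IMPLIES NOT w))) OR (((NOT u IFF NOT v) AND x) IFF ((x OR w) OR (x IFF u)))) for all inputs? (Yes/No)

No

Evaluate NOT ((((v IFF w) OR (u XOR NOT v)) OR ((w XOR v) AND (NOT v IMPLIES NOT w))) OR (((NOT u IFF NOT v) AND x) IFF ((x OR w) OR (x IFF u)))) on each row and compare to F:
  u=0, v=0, w=0, x=0: formula gives 0, F = 0 ✓
  u=0, v=0, w=0, x=1: formula gives 0, F = 0 ✓
  u=0, v=0, w=1, x=0: formula gives 0, but F = 1 ✗
A single disagreement suffices: at (0,0,1,0) they differ, so the formula does not compute F.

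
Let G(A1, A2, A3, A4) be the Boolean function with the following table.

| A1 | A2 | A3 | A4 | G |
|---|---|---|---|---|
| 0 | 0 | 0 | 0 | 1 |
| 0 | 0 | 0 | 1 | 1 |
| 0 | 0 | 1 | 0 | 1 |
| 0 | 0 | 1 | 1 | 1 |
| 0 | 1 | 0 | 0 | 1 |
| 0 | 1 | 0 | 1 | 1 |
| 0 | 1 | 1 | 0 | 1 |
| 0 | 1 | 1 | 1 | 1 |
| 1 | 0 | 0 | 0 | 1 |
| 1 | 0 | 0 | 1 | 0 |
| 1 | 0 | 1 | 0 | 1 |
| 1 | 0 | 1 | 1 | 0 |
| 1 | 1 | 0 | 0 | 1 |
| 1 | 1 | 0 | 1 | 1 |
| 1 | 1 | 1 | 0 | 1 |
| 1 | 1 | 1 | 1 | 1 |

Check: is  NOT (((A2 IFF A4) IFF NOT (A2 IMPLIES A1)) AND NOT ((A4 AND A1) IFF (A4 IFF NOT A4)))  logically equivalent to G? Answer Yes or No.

Test each input against both G and the formula:
  A1=0, A2=0, A3=0, A4=0: formula gives 1, G = 1 ✓
  A1=0, A2=0, A3=0, A4=1: formula gives 1, G = 1 ✓
  A1=0, A2=0, A3=1, A4=0: formula gives 1, G = 1 ✓
  A1=0, A2=0, A3=1, A4=1: formula gives 1, G = 1 ✓
  …and likewise for the remaining 12 rows.
Every row agrees, so the formula is equivalent.

Yes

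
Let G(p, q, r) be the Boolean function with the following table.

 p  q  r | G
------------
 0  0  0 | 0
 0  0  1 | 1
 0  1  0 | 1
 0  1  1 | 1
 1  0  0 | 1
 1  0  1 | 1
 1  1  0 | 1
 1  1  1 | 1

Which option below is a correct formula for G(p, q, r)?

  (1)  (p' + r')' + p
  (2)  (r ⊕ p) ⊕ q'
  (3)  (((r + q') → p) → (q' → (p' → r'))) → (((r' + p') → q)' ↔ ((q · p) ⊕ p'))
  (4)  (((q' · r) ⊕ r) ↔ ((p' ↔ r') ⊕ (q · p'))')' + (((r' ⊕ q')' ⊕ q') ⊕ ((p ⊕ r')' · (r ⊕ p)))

(1): at (0,0,1) it gives 0, but G = 1 — eliminated.
(2): at (0,0,0) it gives 1, but G = 0 — eliminated.
(3): at (0,0,0) it gives 1, but G = 0 — eliminated.
Only (4) survives; checking it on all 8 rows confirms it matches G.

4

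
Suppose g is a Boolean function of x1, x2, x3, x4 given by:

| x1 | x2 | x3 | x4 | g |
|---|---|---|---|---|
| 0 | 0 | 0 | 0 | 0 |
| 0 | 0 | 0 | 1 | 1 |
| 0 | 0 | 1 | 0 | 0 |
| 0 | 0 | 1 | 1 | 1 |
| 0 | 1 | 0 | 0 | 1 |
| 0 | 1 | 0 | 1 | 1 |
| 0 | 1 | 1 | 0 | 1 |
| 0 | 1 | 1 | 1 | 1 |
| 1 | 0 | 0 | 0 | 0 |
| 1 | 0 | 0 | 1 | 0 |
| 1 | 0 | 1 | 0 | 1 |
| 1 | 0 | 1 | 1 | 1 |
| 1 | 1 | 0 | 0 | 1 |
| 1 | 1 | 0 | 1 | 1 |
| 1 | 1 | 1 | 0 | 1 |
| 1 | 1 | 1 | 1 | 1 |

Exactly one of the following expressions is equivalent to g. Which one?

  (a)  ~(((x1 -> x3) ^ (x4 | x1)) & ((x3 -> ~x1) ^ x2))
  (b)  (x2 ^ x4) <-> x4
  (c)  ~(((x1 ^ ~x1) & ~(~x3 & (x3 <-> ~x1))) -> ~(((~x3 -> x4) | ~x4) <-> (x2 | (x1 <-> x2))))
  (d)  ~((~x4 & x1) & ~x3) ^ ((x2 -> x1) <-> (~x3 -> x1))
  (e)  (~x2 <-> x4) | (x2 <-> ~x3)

(b) fails at (0,0,0,0): the formula yields 1, g is 0.
(c) fails at (0,0,0,0): the formula yields 1, g is 0.
(d) fails at (0,0,0,0): the formula yields 1, g is 0.
(e) fails at (0,0,1,0): the formula yields 1, g is 0.
That leaves (a). Evaluating it on every row reproduces the table of g exactly.

a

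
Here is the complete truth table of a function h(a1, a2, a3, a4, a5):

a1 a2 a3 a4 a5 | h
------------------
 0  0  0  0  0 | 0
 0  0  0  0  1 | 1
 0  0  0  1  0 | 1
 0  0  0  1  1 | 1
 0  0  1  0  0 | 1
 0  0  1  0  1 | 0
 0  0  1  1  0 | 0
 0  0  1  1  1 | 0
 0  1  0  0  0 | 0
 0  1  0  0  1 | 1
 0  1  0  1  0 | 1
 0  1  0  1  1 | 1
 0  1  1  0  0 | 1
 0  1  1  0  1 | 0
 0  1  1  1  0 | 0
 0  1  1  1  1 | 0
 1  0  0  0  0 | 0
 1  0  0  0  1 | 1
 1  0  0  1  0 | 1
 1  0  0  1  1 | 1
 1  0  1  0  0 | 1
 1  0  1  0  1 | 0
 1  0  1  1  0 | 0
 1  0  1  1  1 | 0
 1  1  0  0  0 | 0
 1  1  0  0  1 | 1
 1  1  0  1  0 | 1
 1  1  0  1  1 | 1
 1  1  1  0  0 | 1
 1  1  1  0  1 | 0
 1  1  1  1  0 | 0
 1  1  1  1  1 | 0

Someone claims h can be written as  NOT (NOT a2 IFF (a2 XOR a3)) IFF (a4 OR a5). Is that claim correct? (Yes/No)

Yes

Evaluate NOT (NOT a2 IFF (a2 XOR a3)) IFF (a4 OR a5) on each row and compare to h:
  a1=0, a2=0, a3=0, a4=0, a5=0: formula gives 0, h = 0 ✓
  a1=0, a2=0, a3=0, a4=0, a5=1: formula gives 1, h = 1 ✓
  a1=0, a2=0, a3=0, a4=1, a5=0: formula gives 1, h = 1 ✓
  a1=0, a2=0, a3=0, a4=1, a5=1: formula gives 1, h = 1 ✓
  …and likewise for the remaining 28 rows.
No disagreement on any input; they are logically equivalent.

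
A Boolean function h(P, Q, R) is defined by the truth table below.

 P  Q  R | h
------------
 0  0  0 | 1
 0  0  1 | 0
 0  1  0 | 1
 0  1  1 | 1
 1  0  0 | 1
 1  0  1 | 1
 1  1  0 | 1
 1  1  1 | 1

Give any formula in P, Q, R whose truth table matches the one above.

Only row (0,0,1) gives 0. So h is 1 everywhere except there — the complement of the minterm ¬P·¬Q·R.

h(P, Q, R) = ~((~P & ~Q) & R)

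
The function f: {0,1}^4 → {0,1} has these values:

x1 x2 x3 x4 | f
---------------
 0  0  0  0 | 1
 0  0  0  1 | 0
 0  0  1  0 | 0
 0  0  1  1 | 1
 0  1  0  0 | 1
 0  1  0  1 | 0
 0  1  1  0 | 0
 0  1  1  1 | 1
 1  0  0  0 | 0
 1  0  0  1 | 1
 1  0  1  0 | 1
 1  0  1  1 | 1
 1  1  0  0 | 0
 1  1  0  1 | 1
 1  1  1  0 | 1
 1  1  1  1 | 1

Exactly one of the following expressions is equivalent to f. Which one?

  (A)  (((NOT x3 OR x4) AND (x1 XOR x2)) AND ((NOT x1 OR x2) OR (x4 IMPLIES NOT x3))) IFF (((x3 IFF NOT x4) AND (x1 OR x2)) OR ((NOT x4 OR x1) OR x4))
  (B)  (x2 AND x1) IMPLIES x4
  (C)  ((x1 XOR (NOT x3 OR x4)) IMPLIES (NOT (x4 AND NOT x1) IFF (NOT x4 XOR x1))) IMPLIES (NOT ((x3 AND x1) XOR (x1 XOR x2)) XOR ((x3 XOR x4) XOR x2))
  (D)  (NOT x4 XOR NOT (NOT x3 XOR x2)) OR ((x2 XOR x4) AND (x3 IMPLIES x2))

C

(A): at (0,0,0,0) it gives 0, but f = 1 — eliminated.
(B): at (0,0,0,1) it gives 1, but f = 0 — eliminated.
(D): at (0,0,0,1) it gives 1, but f = 0 — eliminated.
Only (C) survives; checking it on all 16 rows confirms it matches f.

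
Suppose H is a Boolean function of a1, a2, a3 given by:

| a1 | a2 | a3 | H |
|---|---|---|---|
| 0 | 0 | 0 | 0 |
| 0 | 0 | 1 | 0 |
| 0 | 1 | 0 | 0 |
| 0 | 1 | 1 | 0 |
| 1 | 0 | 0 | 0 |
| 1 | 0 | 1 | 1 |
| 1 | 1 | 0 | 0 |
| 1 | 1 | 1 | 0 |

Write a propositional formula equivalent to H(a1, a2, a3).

H(a1, a2, a3) = (a1 & ~a2) & a3

H is 1 on exactly one input, (1,0,1), whose minterm is a1·¬a2·a3. So H is just that conjunction.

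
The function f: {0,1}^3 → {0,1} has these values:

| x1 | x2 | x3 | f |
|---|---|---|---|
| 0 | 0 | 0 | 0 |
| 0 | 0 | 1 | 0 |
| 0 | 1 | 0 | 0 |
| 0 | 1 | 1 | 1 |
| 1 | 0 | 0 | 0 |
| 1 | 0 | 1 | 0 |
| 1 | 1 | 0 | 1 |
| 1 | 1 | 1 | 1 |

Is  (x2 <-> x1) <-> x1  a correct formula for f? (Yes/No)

No

Evaluate (x2 <-> x1) <-> x1 on each row and compare to f:
  x1=0, x2=0, x3=0: formula gives 0, f = 0 ✓
  x1=0, x2=0, x3=1: formula gives 0, f = 0 ✓
  x1=0, x2=1, x3=0: formula gives 1, but f = 0 ✗
A single disagreement suffices: at (0,1,0) they differ, so the formula does not compute f.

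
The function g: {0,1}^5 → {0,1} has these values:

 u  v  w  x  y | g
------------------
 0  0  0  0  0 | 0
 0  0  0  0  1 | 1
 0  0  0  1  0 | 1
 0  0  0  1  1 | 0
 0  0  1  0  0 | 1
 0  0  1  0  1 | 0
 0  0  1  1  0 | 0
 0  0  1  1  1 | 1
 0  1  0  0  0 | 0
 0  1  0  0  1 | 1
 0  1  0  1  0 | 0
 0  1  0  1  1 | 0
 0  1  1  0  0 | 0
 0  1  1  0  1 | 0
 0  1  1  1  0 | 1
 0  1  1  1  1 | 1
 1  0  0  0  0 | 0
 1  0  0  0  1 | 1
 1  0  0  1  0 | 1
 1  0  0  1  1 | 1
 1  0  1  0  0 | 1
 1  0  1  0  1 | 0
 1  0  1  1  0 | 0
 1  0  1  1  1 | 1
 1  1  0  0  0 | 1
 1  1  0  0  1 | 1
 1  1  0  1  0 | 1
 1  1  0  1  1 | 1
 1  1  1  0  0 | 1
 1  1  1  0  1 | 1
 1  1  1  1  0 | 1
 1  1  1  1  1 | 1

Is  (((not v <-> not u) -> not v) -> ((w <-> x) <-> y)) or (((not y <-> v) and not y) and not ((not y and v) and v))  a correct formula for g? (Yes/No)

Check the formula against g row by row:
  u=0, v=0, w=0, x=0, y=0: formula gives 0, g = 0 ✓
  u=0, v=0, w=0, x=0, y=1: formula gives 1, g = 1 ✓
  u=0, v=0, w=0, x=1, y=0: formula gives 1, g = 1 ✓
  u=0, v=0, w=0, x=1, y=1: formula gives 0, g = 0 ✓
  …
  u=0, v=1, w=0, x=1, y=0: formula gives 1, but g = 0 ✗
A single disagreement suffices: at (0,1,0,1,0) they differ, so the formula does not compute g.

No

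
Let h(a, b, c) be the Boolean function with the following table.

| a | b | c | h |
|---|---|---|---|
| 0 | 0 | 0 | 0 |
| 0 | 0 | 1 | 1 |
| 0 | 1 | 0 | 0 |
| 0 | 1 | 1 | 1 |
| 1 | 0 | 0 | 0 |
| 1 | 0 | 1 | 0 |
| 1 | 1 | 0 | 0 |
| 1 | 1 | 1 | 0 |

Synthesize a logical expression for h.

Collect the rows where h=1 — (0,0,1), (0,1,1) — and write one minterm per row: ¬a·¬b·c, ¬a·b·c. Their union (logical OR) reproduces the table exactly.

h(a, b, c) = ((¬a ∧ ¬b) ∧ c) ∨ ((¬a ∧ b) ∧ c)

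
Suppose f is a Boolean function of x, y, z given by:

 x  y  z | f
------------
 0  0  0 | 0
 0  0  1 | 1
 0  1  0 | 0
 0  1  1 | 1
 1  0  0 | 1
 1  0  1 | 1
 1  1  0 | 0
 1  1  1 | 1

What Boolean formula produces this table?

f is 0 on only 3 rows — (0,0,0), (0,1,0), (1,1,0). Writing each as a minterm (¬x·¬y·¬z, ¬x·y·¬z, x·y·¬z) and OR-ing them characterizes exactly where f=0, so f is the negation of that disjunction.

f(x, y, z) = ¬((((¬x ∧ ¬y) ∧ ¬z) ∨ ((¬x ∧ y) ∧ ¬z)) ∨ ((x ∧ y) ∧ ¬z))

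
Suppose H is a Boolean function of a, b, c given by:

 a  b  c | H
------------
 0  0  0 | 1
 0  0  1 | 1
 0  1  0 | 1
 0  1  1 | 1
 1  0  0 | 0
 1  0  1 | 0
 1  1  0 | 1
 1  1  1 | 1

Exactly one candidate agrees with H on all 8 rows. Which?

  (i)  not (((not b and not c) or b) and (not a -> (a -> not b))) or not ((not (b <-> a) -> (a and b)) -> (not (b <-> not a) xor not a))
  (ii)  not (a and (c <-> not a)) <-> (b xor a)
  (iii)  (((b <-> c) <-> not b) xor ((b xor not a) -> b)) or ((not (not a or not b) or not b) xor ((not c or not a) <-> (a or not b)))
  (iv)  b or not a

(i) disagrees with H on (0,1,0) (formula → 0, table → 1); rule it out.
(ii) disagrees with H on (0,0,0) (formula → 0, table → 1); rule it out.
(iii) disagrees with H on (0,0,1) (formula → 0, table → 1); rule it out.
Only (iv) survives; checking it on all 8 rows confirms it matches H.

iv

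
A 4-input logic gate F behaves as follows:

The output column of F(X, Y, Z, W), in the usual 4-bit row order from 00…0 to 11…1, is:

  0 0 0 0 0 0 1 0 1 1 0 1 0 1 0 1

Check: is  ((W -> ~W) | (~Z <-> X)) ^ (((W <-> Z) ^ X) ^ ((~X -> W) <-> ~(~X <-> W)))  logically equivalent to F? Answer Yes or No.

No

Test each input against both F and the formula:
  X=0, Y=0, Z=0, W=0: formula gives 0, F = 0 ✓
  X=0, Y=0, Z=0, W=1: formula gives 0, F = 0 ✓
  X=0, Y=0, Z=1, W=0: formula gives 1, but F = 0 ✗
Row (0,0,1,0) is a counterexample, so the formula is not equivalent to F.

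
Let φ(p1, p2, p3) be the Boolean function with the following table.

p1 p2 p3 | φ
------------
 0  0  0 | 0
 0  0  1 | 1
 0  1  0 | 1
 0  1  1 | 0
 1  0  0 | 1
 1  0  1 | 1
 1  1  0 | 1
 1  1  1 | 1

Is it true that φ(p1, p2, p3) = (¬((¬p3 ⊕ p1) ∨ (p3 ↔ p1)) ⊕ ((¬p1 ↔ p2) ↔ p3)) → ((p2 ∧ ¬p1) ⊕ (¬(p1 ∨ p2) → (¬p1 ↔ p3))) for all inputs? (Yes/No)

Evaluate (¬((¬p3 ⊕ p1) ∨ (p3 ↔ p1)) ⊕ ((¬p1 ↔ p2) ↔ p3)) → ((p2 ∧ ¬p1) ⊕ (¬(p1 ∨ p2) → (¬p1 ↔ p3))) on each row and compare to φ:
  p1=0, p2=0, p3=0: formula gives 0, φ = 0 ✓
  p1=0, p2=0, p3=1: formula gives 1, φ = 1 ✓
  p1=0, p2=1, p3=0: formula gives 1, φ = 1 ✓
  p1=0, p2=1, p3=1: formula gives 1, but φ = 0 ✗
Since they disagree at (0,1,1), the expression is not a correct formula for φ.

No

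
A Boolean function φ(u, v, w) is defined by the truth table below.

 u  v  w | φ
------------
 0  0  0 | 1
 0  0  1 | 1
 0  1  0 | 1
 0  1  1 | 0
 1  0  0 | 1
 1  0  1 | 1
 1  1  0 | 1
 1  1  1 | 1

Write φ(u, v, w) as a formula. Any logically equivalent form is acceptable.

φ is 0 on exactly one input, (0,1,1), whose minterm is ¬u·v·w. So φ is the negation of that single conjunction.

φ(u, v, w) = ¬((¬u ∧ v) ∧ w)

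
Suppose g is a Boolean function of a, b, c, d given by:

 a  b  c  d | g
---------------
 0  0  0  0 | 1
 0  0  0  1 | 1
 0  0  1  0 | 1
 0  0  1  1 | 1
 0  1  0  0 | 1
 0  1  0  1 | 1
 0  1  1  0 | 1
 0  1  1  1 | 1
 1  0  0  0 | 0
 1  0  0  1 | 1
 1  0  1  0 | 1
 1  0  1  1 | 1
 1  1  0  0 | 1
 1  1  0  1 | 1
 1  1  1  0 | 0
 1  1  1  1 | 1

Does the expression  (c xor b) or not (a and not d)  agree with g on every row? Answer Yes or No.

Test each input against both g and the formula:
  a=0, b=0, c=0, d=0: formula gives 1, g = 1 ✓
  a=0, b=0, c=0, d=1: formula gives 1, g = 1 ✓
  a=0, b=0, c=1, d=0: formula gives 1, g = 1 ✓
  a=0, b=0, c=1, d=1: formula gives 1, g = 1 ✓
  … (the remaining 12 rows also agree.)
Every row agrees, so the formula is equivalent.

Yes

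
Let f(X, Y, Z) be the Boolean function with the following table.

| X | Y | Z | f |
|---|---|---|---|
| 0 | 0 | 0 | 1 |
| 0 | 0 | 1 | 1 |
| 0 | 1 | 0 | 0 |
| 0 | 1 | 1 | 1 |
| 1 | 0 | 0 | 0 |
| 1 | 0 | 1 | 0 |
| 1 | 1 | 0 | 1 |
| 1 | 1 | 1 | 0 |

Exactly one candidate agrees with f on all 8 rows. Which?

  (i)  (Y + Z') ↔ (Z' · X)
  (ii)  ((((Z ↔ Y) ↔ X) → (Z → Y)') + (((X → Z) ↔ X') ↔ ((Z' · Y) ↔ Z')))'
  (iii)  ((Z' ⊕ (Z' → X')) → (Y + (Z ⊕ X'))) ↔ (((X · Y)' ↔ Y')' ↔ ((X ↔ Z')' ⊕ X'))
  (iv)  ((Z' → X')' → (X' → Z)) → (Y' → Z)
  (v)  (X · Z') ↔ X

iii

(i): at (0,0,0) it gives 0, but f = 1 — eliminated.
(ii): at (0,0,0) it gives 0, but f = 1 — eliminated.
(iv): at (0,0,0) it gives 0, but f = 1 — eliminated.
(v): at (0,1,0) it gives 1, but f = 0 — eliminated.
(iii) is the remaining candidate, and it agrees with f on all 8 inputs.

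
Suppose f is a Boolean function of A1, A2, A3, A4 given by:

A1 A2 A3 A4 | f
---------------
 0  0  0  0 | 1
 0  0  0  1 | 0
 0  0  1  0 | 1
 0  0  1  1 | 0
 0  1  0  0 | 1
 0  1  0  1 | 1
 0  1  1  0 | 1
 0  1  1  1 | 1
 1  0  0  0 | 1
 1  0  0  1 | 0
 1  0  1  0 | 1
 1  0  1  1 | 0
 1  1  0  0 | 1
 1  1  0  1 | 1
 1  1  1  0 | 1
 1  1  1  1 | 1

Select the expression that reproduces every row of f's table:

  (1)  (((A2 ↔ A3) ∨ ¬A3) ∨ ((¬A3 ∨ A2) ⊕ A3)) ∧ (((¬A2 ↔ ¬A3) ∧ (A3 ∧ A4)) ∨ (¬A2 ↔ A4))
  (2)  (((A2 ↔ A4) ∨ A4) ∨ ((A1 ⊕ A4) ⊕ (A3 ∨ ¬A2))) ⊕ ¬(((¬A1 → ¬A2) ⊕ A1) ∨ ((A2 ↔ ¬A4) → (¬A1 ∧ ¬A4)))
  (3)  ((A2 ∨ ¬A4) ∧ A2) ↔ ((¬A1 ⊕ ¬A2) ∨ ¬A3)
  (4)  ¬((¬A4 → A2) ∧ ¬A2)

4

(1) disagrees with f on (0,0,0,0) (formula → 0, table → 1); rule it out.
(2) disagrees with f on (0,0,0,1) (formula → 1, table → 0); rule it out.
(3) disagrees with f on (0,0,0,0) (formula → 0, table → 1); rule it out.
(4) is the remaining candidate, and it agrees with f on all 16 inputs.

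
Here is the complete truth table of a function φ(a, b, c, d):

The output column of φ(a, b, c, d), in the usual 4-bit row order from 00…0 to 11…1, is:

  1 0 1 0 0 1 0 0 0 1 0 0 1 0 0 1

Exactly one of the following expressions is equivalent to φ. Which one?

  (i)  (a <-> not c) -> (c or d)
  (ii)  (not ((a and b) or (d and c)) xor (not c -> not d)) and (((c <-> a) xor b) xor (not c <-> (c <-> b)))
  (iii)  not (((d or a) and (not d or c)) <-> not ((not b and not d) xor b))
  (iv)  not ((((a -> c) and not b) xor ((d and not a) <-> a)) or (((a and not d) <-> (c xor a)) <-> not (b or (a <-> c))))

iv

(i): at (0,0,0,1) it gives 1, but φ = 0 — eliminated.
(ii): at (0,0,0,0) it gives 0, but φ = 1 — eliminated.
(iii): at (0,0,0,0) it gives 0, but φ = 1 — eliminated.
(iv) is the remaining candidate, and it agrees with φ on all 16 inputs.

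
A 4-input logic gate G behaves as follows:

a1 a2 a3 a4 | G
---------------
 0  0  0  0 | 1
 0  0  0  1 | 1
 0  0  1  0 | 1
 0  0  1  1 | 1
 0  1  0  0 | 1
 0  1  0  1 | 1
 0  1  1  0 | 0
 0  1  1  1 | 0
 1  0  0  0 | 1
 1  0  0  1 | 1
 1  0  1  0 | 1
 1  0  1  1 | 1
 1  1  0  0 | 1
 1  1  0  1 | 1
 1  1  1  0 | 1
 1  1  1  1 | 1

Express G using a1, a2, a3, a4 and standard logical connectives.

G(a1, a2, a3, a4) = ((((a1' · a2) · a3) · a4') + (((a1' · a2) · a3) · a4))'

There are just 2 zero rows: (0,1,1,0), (0,1,1,1). Their minterms are ¬a1·a2·a3·¬a4, ¬a1·a2·a3·a4; the OR of those covers precisely the 0-outputs, and negating it yields G.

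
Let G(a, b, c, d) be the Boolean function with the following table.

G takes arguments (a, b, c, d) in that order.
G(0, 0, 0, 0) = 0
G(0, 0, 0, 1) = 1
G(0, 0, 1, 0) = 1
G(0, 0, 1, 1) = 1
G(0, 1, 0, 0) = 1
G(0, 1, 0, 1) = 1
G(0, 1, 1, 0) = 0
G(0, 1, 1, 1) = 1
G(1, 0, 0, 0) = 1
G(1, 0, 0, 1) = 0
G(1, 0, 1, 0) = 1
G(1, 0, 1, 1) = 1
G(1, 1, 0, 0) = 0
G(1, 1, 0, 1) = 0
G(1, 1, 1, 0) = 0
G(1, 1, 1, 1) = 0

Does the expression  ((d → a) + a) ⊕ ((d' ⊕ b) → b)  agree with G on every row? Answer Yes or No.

Evaluate ((d → a) + a) ⊕ ((d' ⊕ b) → b) on each row and compare to G:
  a=0, b=0, c=0, d=0: formula gives 1, but G = 0 ✗
A single disagreement suffices: at (0,0,0,0) they differ, so the formula does not compute G.

No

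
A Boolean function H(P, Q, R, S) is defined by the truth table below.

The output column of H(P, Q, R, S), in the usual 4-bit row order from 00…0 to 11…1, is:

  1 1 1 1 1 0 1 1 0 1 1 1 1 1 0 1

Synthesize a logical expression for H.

H is 0 on only 3 rows — (0,1,0,1), (1,0,0,0), (1,1,1,0). Writing each as a minterm (¬P·Q·¬R·S, P·¬Q·¬R·¬S, P·Q·R·¬S) and OR-ing them characterizes exactly where H=0, so H is the negation of that disjunction.

H(P, Q, R, S) = not (((((not P and Q) and not R) and S) or (((P and not Q) and not R) and not S)) or (((P and Q) and R) and not S))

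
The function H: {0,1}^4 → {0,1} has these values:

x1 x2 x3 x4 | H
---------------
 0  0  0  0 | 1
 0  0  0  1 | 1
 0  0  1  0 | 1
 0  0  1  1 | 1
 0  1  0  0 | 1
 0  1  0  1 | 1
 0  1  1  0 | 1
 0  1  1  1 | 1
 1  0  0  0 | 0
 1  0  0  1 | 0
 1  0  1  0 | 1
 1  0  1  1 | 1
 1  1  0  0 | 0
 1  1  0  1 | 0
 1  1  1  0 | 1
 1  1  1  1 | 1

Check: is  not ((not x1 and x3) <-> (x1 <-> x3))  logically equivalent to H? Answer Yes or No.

Yes

Test each input against both H and the formula:
  x1=0, x2=0, x3=0, x4=0: formula gives 1, H = 1 ✓
  x1=0, x2=0, x3=0, x4=1: formula gives 1, H = 1 ✓
  x1=0, x2=0, x3=1, x4=0: formula gives 1, H = 1 ✓
  x1=0, x2=0, x3=1, x4=1: formula gives 1, H = 1 ✓
  … (the remaining 12 rows also agree.)
No disagreement on any input; they are logically equivalent.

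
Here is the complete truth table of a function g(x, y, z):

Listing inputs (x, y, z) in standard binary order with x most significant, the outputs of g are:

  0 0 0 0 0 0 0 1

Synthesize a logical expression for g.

g(x, y, z) = (x and y) and z

The output is 1 only when every input is 1 — the AND of all inputs.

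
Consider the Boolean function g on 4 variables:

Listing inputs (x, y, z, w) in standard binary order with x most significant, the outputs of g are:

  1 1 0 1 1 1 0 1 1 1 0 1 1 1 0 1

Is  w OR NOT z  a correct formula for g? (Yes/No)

Check the formula against g row by row:
  x=0, y=0, z=0, w=0: formula gives 1, g = 1 ✓
  x=0, y=0, z=0, w=1: formula gives 1, g = 1 ✓
  x=0, y=0, z=1, w=0: formula gives 0, g = 0 ✓
  x=0, y=0, z=1, w=1: formula gives 1, g = 1 ✓
  … (the remaining 12 rows also agree.)
All 16 rows match — the expression computes g exactly.

Yes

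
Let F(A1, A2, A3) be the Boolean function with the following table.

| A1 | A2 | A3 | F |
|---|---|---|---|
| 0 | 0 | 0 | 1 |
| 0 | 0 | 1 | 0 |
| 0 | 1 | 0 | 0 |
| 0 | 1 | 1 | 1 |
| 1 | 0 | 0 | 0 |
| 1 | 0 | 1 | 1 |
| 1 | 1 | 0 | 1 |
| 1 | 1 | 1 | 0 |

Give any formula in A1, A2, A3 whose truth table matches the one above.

F(A1, A2, A3) = NOT ((A1 XOR A2) XOR A3)

The output is 1 exactly when an even number of inputs are 1 — the complement of 3-way XOR.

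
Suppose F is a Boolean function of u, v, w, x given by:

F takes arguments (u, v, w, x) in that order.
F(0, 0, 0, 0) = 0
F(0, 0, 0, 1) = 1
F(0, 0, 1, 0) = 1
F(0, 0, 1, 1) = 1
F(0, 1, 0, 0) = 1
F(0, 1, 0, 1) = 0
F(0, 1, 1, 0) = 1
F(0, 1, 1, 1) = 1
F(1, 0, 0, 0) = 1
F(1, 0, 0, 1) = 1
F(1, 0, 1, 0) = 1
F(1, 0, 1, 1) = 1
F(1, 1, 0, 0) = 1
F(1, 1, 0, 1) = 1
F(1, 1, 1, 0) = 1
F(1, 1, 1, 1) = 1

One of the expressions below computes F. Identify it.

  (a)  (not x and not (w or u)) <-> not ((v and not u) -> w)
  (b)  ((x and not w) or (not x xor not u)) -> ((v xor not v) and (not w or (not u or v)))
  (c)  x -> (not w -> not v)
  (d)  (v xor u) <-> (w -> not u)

(b) fails at (0,0,0,0): the formula yields 1, F is 0.
(c) fails at (0,0,0,0): the formula yields 1, F is 0.
(d) fails at (0,0,0,1): the formula yields 0, F is 1.
(a) is the remaining candidate, and it agrees with F on all 16 inputs.

a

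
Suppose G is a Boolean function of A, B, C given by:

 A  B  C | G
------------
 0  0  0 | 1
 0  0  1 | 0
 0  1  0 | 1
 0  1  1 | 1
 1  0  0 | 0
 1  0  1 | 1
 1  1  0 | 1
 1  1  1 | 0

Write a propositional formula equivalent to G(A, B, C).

G(A, B, C) = ~((((~A & ~B) & C) | ((A & ~B) & ~C)) | ((A & B) & C))

There are just 3 zero rows: (0,0,1), (1,0,0), (1,1,1). Their minterms are ¬A·¬B·C, A·¬B·¬C, A·B·C; the OR of those covers precisely the 0-outputs, and negating it yields G.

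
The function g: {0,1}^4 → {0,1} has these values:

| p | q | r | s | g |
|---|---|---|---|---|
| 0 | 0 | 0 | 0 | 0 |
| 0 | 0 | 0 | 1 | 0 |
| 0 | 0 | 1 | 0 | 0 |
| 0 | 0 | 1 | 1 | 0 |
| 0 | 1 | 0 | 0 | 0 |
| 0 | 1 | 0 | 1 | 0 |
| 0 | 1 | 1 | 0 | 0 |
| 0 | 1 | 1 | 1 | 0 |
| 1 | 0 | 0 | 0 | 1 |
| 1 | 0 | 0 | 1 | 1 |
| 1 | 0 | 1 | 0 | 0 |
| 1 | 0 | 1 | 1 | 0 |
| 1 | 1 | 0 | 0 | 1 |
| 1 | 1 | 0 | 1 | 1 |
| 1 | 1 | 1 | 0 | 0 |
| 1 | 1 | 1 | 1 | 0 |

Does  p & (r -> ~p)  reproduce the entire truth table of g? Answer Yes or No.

Check the formula against g row by row:
  p=0, q=0, r=0, s=0: formula gives 0, g = 0 ✓
  p=0, q=0, r=0, s=1: formula gives 0, g = 0 ✓
  p=0, q=0, r=1, s=0: formula gives 0, g = 0 ✓
  p=0, q=0, r=1, s=1: formula gives 0, g = 0 ✓
  … (the remaining 12 rows also agree.)
Every row agrees, so the formula is equivalent.

Yes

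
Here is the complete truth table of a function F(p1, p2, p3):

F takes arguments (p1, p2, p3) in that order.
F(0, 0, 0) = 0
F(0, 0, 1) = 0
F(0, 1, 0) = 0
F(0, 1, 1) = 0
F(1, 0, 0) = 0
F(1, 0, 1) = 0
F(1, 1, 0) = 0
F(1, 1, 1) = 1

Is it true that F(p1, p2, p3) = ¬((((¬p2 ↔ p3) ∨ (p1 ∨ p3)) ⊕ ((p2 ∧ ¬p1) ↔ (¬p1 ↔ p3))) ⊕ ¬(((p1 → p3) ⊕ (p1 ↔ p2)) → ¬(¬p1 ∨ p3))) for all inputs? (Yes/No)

No

Evaluate ¬((((¬p2 ↔ p3) ∨ (p1 ∨ p3)) ⊕ ((p2 ∧ ¬p1) ↔ (¬p1 ↔ p3))) ⊕ ¬(((p1 → p3) ⊕ (p1 ↔ p2)) → ¬(¬p1 ∨ p3))) on each row and compare to F:
  p1=0, p2=0, p3=0: formula gives 0, F = 0 ✓
  p1=0, p2=0, p3=1: formula gives 0, F = 0 ✓
  p1=0, p2=1, p3=0: formula gives 1, but F = 0 ✗
Since they disagree at (0,1,0), the expression is not a correct formula for F.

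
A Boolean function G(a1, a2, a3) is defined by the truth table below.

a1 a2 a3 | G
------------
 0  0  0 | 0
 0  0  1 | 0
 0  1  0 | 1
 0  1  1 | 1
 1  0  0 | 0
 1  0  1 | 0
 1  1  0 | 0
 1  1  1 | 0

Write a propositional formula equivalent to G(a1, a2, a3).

G(a1, a2, a3) = ((a1' · a2) · a3') + ((a1' · a2) · a3)

G=1 on 2 inputs: (0,1,0), (0,1,1). Reading each as a conjunction of literals (¬a1·a2·¬a3, ¬a1·a2·a3) and taking the OR gives the canonical DNF.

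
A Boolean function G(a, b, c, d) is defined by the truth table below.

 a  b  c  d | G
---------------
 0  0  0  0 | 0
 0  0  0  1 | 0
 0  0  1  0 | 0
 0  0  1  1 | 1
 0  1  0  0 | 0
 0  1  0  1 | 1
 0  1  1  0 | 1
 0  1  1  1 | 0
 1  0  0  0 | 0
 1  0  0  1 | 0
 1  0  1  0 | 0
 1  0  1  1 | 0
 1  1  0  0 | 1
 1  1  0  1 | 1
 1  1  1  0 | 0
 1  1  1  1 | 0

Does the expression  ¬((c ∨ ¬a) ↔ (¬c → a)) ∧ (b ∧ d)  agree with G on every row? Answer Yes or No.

Check the formula against G row by row:
  a=0, b=0, c=0, d=0: formula gives 0, G = 0 ✓
  a=0, b=0, c=0, d=1: formula gives 0, G = 0 ✓
  a=0, b=0, c=1, d=0: formula gives 0, G = 0 ✓
  a=0, b=0, c=1, d=1: formula gives 0, but G = 1 ✗
A single disagreement suffices: at (0,0,1,1) they differ, so the formula does not compute G.

No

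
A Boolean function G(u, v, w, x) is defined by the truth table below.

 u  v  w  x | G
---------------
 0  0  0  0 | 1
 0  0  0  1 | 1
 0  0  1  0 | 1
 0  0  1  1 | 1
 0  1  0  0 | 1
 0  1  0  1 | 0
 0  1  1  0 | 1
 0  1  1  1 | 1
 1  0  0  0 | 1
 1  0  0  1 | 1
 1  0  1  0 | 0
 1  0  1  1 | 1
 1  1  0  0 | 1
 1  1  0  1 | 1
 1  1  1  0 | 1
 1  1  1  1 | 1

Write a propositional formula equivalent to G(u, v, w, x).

G is 0 on only 2 rows — (0,1,0,1), (1,0,1,0). Writing each as a minterm (¬u·v·¬w·x, u·¬v·w·¬x) and OR-ing them characterizes exactly where G=0, so G is the negation of that disjunction.

G(u, v, w, x) = not ((((not u and v) and not w) and x) or (((u and not v) and w) and not x))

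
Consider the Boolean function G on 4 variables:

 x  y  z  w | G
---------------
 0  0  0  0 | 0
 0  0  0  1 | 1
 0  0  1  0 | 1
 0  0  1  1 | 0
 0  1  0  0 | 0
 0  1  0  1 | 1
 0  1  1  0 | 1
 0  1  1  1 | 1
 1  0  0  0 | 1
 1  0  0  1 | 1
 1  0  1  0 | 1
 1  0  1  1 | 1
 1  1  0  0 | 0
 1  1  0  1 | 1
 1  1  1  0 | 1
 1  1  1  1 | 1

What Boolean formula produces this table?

G is 0 on only 4 rows — (0,0,0,0), (0,0,1,1), (0,1,0,0), (1,1,0,0). Writing each as a minterm (¬x·¬y·¬z·¬w, ¬x·¬y·z·w, ¬x·y·¬z·¬w, x·y·¬z·¬w) and OR-ing them characterizes exactly where G=0, so G is the negation of that disjunction.

G(x, y, z, w) = not ((((((not x and not y) and not z) and not w) or (((not x and not y) and z) and w)) or (((not x and y) and not z) and not w)) or (((x and y) and not z) and not w))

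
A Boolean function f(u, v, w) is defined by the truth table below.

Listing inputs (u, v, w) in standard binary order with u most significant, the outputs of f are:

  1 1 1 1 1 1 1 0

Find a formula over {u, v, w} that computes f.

f(u, v, w) = ¬((u ∧ v) ∧ w)

The output is 0 only when every input is 1 — NAND of all inputs.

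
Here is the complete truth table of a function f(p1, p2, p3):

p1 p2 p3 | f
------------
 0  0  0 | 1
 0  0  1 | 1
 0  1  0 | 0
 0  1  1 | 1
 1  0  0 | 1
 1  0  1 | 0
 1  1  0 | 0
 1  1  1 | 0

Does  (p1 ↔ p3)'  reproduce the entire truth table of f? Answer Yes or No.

No

Evaluate (p1 ↔ p3)' on each row and compare to f:
  p1=0, p2=0, p3=0: formula gives 0, but f = 1 ✗
Since they disagree at (0,0,0), the expression is not a correct formula for f.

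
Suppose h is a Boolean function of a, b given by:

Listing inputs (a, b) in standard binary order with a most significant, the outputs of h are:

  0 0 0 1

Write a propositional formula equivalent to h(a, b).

The output is 1 only when every input is 1 — the AND of all inputs.

h(a, b) = a & b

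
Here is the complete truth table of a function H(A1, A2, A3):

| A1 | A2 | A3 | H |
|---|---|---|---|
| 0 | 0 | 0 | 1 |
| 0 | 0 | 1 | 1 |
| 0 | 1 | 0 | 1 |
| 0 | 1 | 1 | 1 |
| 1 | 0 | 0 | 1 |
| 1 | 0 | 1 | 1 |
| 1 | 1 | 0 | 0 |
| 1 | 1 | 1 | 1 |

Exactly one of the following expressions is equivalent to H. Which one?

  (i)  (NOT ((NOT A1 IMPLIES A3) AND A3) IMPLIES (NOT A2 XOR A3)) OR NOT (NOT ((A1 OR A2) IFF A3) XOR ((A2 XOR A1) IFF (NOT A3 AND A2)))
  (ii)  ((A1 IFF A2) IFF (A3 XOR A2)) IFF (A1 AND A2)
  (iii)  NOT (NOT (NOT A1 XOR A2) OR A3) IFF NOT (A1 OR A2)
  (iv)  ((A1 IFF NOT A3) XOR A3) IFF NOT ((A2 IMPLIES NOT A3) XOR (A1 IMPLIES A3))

(ii) fails at (0,0,1): the formula yields 0, H is 1.
(iii) fails at (0,0,1): the formula yields 0, H is 1.
(iv) fails at (0,0,0): the formula yields 0, H is 1.
Only (i) survives; checking it on all 8 rows confirms it matches H.

i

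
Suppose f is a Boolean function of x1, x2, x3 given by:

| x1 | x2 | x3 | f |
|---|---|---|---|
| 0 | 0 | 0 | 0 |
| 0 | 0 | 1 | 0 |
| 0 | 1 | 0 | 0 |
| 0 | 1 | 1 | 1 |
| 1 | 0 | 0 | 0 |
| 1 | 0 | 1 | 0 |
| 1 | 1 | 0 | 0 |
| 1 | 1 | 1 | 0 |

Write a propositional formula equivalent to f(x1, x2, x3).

f(x1, x2, x3) = (¬x1 ∧ x2) ∧ x3

Only row (0,1,1) gives 1. That row's minterm ¬x1·x2·x3 is f directly.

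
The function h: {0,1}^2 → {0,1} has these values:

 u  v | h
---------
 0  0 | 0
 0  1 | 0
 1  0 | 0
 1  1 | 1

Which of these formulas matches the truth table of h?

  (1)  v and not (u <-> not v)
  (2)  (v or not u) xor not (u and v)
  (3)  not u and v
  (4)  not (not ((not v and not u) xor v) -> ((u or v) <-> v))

(2): at (1,0) it gives 1, but h = 0 — eliminated.
(3): at (0,1) it gives 1, but h = 0 — eliminated.
(4): at (1,0) it gives 1, but h = 0 — eliminated.
Only (1) survives; checking it on all 4 rows confirms it matches h.

1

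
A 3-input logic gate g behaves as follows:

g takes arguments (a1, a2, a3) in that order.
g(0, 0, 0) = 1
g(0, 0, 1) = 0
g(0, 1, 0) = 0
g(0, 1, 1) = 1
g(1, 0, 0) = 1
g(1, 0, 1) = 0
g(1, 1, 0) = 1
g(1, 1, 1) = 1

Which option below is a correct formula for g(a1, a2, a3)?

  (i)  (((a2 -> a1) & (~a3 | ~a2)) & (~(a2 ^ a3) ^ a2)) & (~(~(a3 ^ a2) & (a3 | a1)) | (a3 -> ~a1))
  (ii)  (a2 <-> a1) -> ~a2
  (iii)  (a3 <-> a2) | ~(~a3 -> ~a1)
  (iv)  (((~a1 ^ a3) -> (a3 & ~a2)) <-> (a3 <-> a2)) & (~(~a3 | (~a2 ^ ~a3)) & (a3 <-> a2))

iii

(i) fails at (0,1,1): the formula yields 0, g is 1.
(ii) fails at (0,0,1): the formula yields 1, g is 0.
(iv) fails at (0,0,0): the formula yields 0, g is 1.
(iii) is the remaining candidate, and it agrees with g on all 8 inputs.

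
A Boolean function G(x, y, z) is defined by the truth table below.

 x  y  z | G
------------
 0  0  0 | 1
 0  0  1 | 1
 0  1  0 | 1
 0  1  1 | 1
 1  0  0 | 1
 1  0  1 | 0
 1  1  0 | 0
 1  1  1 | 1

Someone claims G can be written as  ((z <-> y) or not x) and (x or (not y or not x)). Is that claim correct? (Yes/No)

Yes

Test each input against both G and the formula:
  x=0, y=0, z=0: formula gives 1, G = 1 ✓
  x=0, y=0, z=1: formula gives 1, G = 1 ✓
  x=0, y=1, z=0: formula gives 1, G = 1 ✓
  x=0, y=1, z=1: formula gives 1, G = 1 ✓
  x=1, y=0, z=0: formula gives 1, G = 1 ✓
  … (the remaining 3 rows also agree.)
All 8 rows match — the expression computes G exactly.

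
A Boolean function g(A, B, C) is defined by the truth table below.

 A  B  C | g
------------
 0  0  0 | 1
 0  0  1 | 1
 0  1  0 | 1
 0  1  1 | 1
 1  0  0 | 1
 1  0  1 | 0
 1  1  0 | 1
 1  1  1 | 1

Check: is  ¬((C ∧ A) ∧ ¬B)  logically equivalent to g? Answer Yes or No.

Evaluate ¬((C ∧ A) ∧ ¬B) on each row and compare to g:
  A=0, B=0, C=0: formula gives 1, g = 1 ✓
  A=0, B=0, C=1: formula gives 1, g = 1 ✓
  A=0, B=1, C=0: formula gives 1, g = 1 ✓
  A=0, B=1, C=1: formula gives 1, g = 1 ✓
  A=1, B=0, C=0: formula gives 1, g = 1 ✓
  …and likewise for the remaining 3 rows.
Every row agrees, so the formula is equivalent.

Yes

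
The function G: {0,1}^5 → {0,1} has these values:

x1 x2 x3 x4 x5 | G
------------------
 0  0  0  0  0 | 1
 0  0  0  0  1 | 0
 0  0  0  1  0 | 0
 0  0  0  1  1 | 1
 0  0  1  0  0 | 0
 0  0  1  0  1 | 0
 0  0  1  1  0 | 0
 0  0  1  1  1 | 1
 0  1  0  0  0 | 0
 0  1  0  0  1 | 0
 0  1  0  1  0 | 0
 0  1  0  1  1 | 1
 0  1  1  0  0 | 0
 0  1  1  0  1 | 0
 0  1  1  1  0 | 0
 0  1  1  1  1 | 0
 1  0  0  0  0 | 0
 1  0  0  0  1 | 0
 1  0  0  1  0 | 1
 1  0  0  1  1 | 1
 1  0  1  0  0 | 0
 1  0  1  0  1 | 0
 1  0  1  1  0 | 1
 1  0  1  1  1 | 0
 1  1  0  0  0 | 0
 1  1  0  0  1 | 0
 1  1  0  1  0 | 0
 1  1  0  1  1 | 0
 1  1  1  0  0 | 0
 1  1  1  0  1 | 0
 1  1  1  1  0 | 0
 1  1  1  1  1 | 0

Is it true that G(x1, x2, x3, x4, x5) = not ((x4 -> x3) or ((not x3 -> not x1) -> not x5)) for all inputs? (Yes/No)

Test each input against both G and the formula:
  x1=0, x2=0, x3=0, x4=0, x5=0: formula gives 0, but G = 1 ✗
Row (0,0,0,0,0) is a counterexample, so the formula is not equivalent to G.

No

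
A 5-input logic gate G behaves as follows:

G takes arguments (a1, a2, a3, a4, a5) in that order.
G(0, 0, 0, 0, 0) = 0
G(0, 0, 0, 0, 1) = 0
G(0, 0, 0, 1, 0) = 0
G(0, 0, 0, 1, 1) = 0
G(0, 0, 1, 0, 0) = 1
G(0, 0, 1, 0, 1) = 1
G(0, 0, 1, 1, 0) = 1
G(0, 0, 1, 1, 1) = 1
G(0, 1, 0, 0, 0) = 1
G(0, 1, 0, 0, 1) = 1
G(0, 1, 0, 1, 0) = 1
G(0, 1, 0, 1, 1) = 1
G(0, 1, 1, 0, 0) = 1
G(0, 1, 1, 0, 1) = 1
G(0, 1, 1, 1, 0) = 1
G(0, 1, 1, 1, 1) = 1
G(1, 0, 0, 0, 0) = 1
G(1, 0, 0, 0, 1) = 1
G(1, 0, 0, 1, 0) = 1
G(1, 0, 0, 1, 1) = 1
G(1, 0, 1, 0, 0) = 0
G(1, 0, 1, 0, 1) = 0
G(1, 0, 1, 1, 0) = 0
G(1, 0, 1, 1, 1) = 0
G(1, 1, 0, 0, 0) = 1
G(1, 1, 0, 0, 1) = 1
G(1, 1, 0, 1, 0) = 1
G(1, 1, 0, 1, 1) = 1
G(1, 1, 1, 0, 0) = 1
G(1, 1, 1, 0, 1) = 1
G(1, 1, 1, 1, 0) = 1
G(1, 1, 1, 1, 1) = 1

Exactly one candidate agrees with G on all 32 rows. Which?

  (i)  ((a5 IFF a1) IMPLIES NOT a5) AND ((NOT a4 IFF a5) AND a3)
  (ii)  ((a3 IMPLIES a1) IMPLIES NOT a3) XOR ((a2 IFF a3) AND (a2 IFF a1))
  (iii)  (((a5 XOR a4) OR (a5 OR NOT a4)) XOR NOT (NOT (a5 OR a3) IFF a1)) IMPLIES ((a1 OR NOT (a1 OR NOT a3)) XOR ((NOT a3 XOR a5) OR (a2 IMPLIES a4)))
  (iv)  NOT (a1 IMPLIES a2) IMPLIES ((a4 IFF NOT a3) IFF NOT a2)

ii

(i) disagrees with G on (0,0,1,0,0) (formula → 0, table → 1); rule it out.
(iii) disagrees with G on (0,0,0,0,0) (formula → 1, table → 0); rule it out.
(iv) disagrees with G on (0,0,0,0,0) (formula → 1, table → 0); rule it out.
(ii) is the remaining candidate, and it agrees with G on all 32 inputs.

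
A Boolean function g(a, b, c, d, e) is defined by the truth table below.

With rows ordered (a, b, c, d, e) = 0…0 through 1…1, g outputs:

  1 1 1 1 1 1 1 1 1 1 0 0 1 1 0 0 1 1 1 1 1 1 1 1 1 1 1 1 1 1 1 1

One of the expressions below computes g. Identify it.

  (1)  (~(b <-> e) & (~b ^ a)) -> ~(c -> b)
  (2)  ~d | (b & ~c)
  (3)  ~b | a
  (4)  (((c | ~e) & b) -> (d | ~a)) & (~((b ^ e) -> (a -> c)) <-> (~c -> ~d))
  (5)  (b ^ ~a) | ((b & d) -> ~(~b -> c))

5

(1): at (0,0,0,0,1) it gives 0, but g = 1 — eliminated.
(2): at (0,0,0,1,0) it gives 0, but g = 1 — eliminated.
(3): at (0,1,0,0,0) it gives 0, but g = 1 — eliminated.
(4): at (0,0,0,0,0) it gives 0, but g = 1 — eliminated.
(5) is the remaining candidate, and it agrees with g on all 32 inputs.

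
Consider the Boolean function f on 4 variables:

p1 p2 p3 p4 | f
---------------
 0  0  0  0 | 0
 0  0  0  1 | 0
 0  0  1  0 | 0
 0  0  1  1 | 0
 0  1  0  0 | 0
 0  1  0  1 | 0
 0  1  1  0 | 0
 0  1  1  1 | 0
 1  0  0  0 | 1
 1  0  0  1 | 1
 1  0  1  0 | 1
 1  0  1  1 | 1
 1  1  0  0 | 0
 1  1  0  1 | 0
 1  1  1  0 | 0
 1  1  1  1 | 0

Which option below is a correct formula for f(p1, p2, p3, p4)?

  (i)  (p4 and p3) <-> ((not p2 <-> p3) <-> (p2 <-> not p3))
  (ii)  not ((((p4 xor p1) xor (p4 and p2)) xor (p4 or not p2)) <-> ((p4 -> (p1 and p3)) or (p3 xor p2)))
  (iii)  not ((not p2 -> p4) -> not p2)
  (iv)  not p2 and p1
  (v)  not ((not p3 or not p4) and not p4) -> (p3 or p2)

(i) fails at (0,0,1,1): the formula yields 1, f is 0.
(ii) fails at (0,0,1,1): the formula yields 1, f is 0.
(iii) fails at (0,1,0,0): the formula yields 1, f is 0.
(v) fails at (0,0,0,0): the formula yields 1, f is 0.
(iv) is the remaining candidate, and it agrees with f on all 16 inputs.

iv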